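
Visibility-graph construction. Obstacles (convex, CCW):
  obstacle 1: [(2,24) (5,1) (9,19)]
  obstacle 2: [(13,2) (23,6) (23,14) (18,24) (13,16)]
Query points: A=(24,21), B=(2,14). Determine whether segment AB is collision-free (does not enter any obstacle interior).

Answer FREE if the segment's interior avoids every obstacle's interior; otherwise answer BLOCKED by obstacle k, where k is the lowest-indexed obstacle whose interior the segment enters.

BLOCKED by obstacle 1

Obstacle 1 [(2,24) (5,1) (9,19)]:
  edge (2,24)–(5,1): crosses AB
  edge (5,1)–(9,19): crosses AB
  edge (9,19)–(2,24): clear
  → BLOCKED
Obstacle 2 [(13,2) (23,6) (23,14) (18,24) (13,16)]:
  edge (13,2)–(23,6): clear
  edge (23,6)–(23,14): clear
  edge (23,14)–(18,24): crosses AB
  edge (18,24)–(13,16): crosses AB
  edge (13,16)–(13,2): clear
  → BLOCKED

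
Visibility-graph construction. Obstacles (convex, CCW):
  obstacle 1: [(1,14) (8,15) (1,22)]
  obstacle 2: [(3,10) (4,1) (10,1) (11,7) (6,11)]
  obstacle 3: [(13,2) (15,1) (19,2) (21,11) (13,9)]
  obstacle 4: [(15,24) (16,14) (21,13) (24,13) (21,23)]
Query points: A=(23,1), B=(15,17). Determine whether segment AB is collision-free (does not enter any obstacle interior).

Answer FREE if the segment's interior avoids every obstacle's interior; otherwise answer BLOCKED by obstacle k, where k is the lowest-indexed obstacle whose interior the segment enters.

Obstacle 1 [(1,14) (8,15) (1,22)]:
  edge (1,14)–(8,15): clear
  edge (8,15)–(1,22): clear
  edge (1,22)–(1,14): clear
  midpoint (19,9) outside
  → clear
Obstacle 2 [(3,10) (4,1) (10,1) (11,7) (6,11)]:
  edge (3,10)–(4,1): clear
  edge (4,1)–(10,1): clear
  edge (10,1)–(11,7): clear
  edge (11,7)–(6,11): clear
  edge (6,11)–(3,10): clear
  midpoint (19,9) outside
  → clear
Obstacle 3 [(13,2) (15,1) (19,2) (21,11) (13,9)]:
  edge (13,2)–(15,1): clear
  edge (15,1)–(19,2): clear
  edge (19,2)–(21,11): crosses AB
  edge (21,11)–(13,9): crosses AB
  edge (13,9)–(13,2): clear
  → BLOCKED
Obstacle 4 [(15,24) (16,14) (21,13) (24,13) (21,23)]:
  edge (15,24)–(16,14): crosses AB
  edge (16,14)–(21,13): crosses AB
  edge (21,13)–(24,13): clear
  edge (24,13)–(21,23): clear
  edge (21,23)–(15,24): clear
  → BLOCKED

BLOCKED by obstacle 3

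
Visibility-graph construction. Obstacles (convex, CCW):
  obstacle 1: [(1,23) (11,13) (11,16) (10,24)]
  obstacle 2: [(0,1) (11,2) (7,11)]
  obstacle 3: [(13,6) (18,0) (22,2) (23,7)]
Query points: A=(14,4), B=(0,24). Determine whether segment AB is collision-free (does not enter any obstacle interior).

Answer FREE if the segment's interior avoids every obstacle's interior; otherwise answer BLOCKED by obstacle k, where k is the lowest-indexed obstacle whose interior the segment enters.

FREE

Obstacle 1 [(1,23) (11,13) (11,16) (10,24)]:
  edge (1,23)–(11,13): clear
  edge (11,13)–(11,16): clear
  edge (11,16)–(10,24): clear
  edge (10,24)–(1,23): clear
  midpoint (7,14) outside
  → clear
Obstacle 2 [(0,1) (11,2) (7,11)]:
  edge (0,1)–(11,2): clear
  edge (11,2)–(7,11): clear
  edge (7,11)–(0,1): clear
  midpoint (7,14) outside
  → clear
Obstacle 3 [(13,6) (18,0) (22,2) (23,7)]:
  edge (13,6)–(18,0): clear
  edge (18,0)–(22,2): clear
  edge (22,2)–(23,7): clear
  edge (23,7)–(13,6): clear
  midpoint (7,14) outside
  → clear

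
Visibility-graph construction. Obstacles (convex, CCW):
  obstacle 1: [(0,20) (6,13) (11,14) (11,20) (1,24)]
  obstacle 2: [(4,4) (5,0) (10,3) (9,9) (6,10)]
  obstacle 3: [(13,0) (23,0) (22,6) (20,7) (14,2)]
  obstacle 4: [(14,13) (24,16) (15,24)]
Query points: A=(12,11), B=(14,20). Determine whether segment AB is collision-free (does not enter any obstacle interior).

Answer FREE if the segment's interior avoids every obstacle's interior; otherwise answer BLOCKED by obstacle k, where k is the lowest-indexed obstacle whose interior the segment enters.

FREE

Obstacle 1 [(0,20) (6,13) (11,14) (11,20) (1,24)]:
  edge (0,20)–(6,13): clear
  edge (6,13)–(11,14): clear
  edge (11,14)–(11,20): clear
  edge (11,20)–(1,24): clear
  edge (1,24)–(0,20): clear
  midpoint (13,31/2) outside
  → clear
Obstacle 2 [(4,4) (5,0) (10,3) (9,9) (6,10)]:
  edge (4,4)–(5,0): clear
  edge (5,0)–(10,3): clear
  edge (10,3)–(9,9): clear
  edge (9,9)–(6,10): clear
  edge (6,10)–(4,4): clear
  midpoint (13,31/2) outside
  → clear
Obstacle 3 [(13,0) (23,0) (22,6) (20,7) (14,2)]:
  edge (13,0)–(23,0): clear
  edge (23,0)–(22,6): clear
  edge (22,6)–(20,7): clear
  edge (20,7)–(14,2): clear
  edge (14,2)–(13,0): clear
  midpoint (13,31/2) outside
  → clear
Obstacle 4 [(14,13) (24,16) (15,24)]:
  edge (14,13)–(24,16): clear
  edge (24,16)–(15,24): clear
  edge (15,24)–(14,13): clear
  midpoint (13,31/2) outside
  → clear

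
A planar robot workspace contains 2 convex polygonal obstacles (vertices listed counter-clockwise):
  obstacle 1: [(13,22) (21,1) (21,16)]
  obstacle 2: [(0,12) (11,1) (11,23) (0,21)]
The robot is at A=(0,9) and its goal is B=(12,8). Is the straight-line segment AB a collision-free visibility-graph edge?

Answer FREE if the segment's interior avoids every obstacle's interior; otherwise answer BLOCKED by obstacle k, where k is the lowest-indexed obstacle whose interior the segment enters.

Obstacle 1 [(13,22) (21,1) (21,16)]:
  edge (13,22)–(21,1): clear
  edge (21,1)–(21,16): clear
  edge (21,16)–(13,22): clear
  midpoint (6,17/2) outside
  → clear
Obstacle 2 [(0,12) (11,1) (11,23) (0,21)]:
  edge (0,12)–(11,1): crosses AB
  edge (11,1)–(11,23): crosses AB
  edge (11,23)–(0,21): clear
  edge (0,21)–(0,12): clear
  → BLOCKED

BLOCKED by obstacle 2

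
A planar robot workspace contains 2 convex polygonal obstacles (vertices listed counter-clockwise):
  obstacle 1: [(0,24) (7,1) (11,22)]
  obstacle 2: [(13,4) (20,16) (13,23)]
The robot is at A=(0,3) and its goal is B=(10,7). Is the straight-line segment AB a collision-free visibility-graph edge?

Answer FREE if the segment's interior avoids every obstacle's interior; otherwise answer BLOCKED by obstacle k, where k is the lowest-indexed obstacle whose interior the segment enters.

BLOCKED by obstacle 1

Obstacle 1 [(0,24) (7,1) (11,22)]:
  edge (0,24)–(7,1): crosses AB
  edge (7,1)–(11,22): crosses AB
  edge (11,22)–(0,24): clear
  → BLOCKED
Obstacle 2 [(13,4) (20,16) (13,23)]:
  edge (13,4)–(20,16): clear
  edge (20,16)–(13,23): clear
  edge (13,23)–(13,4): clear
  midpoint (5,5) outside
  → clear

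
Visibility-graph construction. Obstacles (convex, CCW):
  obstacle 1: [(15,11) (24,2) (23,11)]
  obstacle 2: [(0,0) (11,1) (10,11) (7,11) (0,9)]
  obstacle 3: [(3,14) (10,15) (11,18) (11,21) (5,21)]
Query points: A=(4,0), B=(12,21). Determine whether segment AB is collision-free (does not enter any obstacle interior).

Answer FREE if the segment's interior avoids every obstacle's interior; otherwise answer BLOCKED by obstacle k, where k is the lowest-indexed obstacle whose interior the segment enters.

BLOCKED by obstacle 2

Obstacle 1 [(15,11) (24,2) (23,11)]:
  edge (15,11)–(24,2): clear
  edge (24,2)–(23,11): clear
  edge (23,11)–(15,11): clear
  midpoint (8,21/2) outside
  → clear
Obstacle 2 [(0,0) (11,1) (10,11) (7,11) (0,9)]:
  edge (0,0)–(11,1): crosses AB
  edge (11,1)–(10,11): clear
  edge (10,11)–(7,11): crosses AB
  edge (7,11)–(0,9): clear
  edge (0,9)–(0,0): clear
  → BLOCKED
Obstacle 3 [(3,14) (10,15) (11,18) (11,21) (5,21)]:
  edge (3,14)–(10,15): crosses AB
  edge (10,15)–(11,18): clear
  edge (11,18)–(11,21): crosses AB
  edge (11,21)–(5,21): clear
  edge (5,21)–(3,14): clear
  → BLOCKED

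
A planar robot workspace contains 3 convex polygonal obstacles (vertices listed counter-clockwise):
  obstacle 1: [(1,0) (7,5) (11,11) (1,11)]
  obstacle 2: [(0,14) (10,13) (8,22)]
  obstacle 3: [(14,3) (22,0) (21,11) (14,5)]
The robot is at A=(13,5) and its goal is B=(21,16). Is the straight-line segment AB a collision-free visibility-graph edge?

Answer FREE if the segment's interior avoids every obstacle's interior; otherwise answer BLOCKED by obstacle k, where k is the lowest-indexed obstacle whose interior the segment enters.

Obstacle 1 [(1,0) (7,5) (11,11) (1,11)]:
  edge (1,0)–(7,5): clear
  edge (7,5)–(11,11): clear
  edge (11,11)–(1,11): clear
  edge (1,11)–(1,0): clear
  midpoint (17,21/2) outside
  → clear
Obstacle 2 [(0,14) (10,13) (8,22)]:
  edge (0,14)–(10,13): clear
  edge (10,13)–(8,22): clear
  edge (8,22)–(0,14): clear
  midpoint (17,21/2) outside
  → clear
Obstacle 3 [(14,3) (22,0) (21,11) (14,5)]:
  edge (14,3)–(22,0): clear
  edge (22,0)–(21,11): clear
  edge (21,11)–(14,5): clear
  edge (14,5)–(14,3): clear
  midpoint (17,21/2) outside
  → clear

FREE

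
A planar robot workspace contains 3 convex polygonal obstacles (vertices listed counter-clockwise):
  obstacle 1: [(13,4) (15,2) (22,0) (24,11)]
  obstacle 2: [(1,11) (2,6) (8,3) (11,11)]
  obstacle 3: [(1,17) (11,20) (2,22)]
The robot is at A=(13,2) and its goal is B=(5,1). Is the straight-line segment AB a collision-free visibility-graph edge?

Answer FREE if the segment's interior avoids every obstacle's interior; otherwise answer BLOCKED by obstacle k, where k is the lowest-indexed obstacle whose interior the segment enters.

Obstacle 1 [(13,4) (15,2) (22,0) (24,11)]:
  edge (13,4)–(15,2): clear
  edge (15,2)–(22,0): clear
  edge (22,0)–(24,11): clear
  edge (24,11)–(13,4): clear
  midpoint (9,3/2) outside
  → clear
Obstacle 2 [(1,11) (2,6) (8,3) (11,11)]:
  edge (1,11)–(2,6): clear
  edge (2,6)–(8,3): clear
  edge (8,3)–(11,11): clear
  edge (11,11)–(1,11): clear
  midpoint (9,3/2) outside
  → clear
Obstacle 3 [(1,17) (11,20) (2,22)]:
  edge (1,17)–(11,20): clear
  edge (11,20)–(2,22): clear
  edge (2,22)–(1,17): clear
  midpoint (9,3/2) outside
  → clear

FREE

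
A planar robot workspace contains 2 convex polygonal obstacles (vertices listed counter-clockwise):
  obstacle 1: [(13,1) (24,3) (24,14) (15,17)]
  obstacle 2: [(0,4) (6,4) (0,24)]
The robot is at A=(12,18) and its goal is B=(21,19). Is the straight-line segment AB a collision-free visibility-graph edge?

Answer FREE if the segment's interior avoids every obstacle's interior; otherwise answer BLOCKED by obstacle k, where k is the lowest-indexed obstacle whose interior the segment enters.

FREE

Obstacle 1 [(13,1) (24,3) (24,14) (15,17)]:
  edge (13,1)–(24,3): clear
  edge (24,3)–(24,14): clear
  edge (24,14)–(15,17): clear
  edge (15,17)–(13,1): clear
  midpoint (33/2,37/2) outside
  → clear
Obstacle 2 [(0,4) (6,4) (0,24)]:
  edge (0,4)–(6,4): clear
  edge (6,4)–(0,24): clear
  edge (0,24)–(0,4): clear
  midpoint (33/2,37/2) outside
  → clear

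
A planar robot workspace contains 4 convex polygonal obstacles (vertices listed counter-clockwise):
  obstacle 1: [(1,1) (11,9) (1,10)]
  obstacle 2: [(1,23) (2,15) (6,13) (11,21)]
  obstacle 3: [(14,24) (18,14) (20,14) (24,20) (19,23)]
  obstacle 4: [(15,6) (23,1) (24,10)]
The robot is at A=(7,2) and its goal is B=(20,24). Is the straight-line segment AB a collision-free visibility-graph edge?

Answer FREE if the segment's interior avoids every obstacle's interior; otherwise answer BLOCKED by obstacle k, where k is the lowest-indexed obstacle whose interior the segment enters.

Obstacle 1 [(1,1) (11,9) (1,10)]:
  edge (1,1)–(11,9): clear
  edge (11,9)–(1,10): clear
  edge (1,10)–(1,1): clear
  midpoint (27/2,13) outside
  → clear
Obstacle 2 [(1,23) (2,15) (6,13) (11,21)]:
  edge (1,23)–(2,15): clear
  edge (2,15)–(6,13): clear
  edge (6,13)–(11,21): clear
  edge (11,21)–(1,23): clear
  midpoint (27/2,13) outside
  → clear
Obstacle 3 [(14,24) (18,14) (20,14) (24,20) (19,23)]:
  edge (14,24)–(18,14): crosses AB
  edge (18,14)–(20,14): clear
  edge (20,14)–(24,20): clear
  edge (24,20)–(19,23): crosses AB
  edge (19,23)–(14,24): clear
  → BLOCKED
Obstacle 4 [(15,6) (23,1) (24,10)]:
  edge (15,6)–(23,1): clear
  edge (23,1)–(24,10): clear
  edge (24,10)–(15,6): clear
  midpoint (27/2,13) outside
  → clear

BLOCKED by obstacle 3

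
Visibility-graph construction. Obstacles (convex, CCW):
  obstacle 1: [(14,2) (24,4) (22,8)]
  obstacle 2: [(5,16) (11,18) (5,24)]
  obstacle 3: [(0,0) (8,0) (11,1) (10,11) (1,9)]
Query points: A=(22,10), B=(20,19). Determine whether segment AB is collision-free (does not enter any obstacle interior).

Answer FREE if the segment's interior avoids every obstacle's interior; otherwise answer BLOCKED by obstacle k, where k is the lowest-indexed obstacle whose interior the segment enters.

FREE

Obstacle 1 [(14,2) (24,4) (22,8)]:
  edge (14,2)–(24,4): clear
  edge (24,4)–(22,8): clear
  edge (22,8)–(14,2): clear
  midpoint (21,29/2) outside
  → clear
Obstacle 2 [(5,16) (11,18) (5,24)]:
  edge (5,16)–(11,18): clear
  edge (11,18)–(5,24): clear
  edge (5,24)–(5,16): clear
  midpoint (21,29/2) outside
  → clear
Obstacle 3 [(0,0) (8,0) (11,1) (10,11) (1,9)]:
  edge (0,0)–(8,0): clear
  edge (8,0)–(11,1): clear
  edge (11,1)–(10,11): clear
  edge (10,11)–(1,9): clear
  edge (1,9)–(0,0): clear
  midpoint (21,29/2) outside
  → clear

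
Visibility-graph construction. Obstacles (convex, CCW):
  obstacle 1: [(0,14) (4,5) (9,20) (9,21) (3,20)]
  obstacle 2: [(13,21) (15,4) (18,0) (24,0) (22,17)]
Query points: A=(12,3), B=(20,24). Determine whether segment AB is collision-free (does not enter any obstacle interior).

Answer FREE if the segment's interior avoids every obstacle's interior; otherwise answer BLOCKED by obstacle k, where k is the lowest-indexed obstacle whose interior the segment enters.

Obstacle 1 [(0,14) (4,5) (9,20) (9,21) (3,20)]:
  edge (0,14)–(4,5): clear
  edge (4,5)–(9,20): clear
  edge (9,20)–(9,21): clear
  edge (9,21)–(3,20): clear
  edge (3,20)–(0,14): clear
  midpoint (16,27/2) outside
  → clear
Obstacle 2 [(13,21) (15,4) (18,0) (24,0) (22,17)]:
  edge (13,21)–(15,4): crosses AB
  edge (15,4)–(18,0): clear
  edge (18,0)–(24,0): clear
  edge (24,0)–(22,17): clear
  edge (22,17)–(13,21): crosses AB
  → BLOCKED

BLOCKED by obstacle 2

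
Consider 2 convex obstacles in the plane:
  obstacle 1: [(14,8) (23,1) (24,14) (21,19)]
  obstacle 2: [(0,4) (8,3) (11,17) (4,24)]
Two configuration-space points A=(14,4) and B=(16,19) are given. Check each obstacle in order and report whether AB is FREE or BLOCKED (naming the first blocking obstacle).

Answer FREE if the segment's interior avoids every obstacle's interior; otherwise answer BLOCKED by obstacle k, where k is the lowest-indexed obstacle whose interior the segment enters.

Obstacle 1 [(14,8) (23,1) (24,14) (21,19)]:
  edge (14,8)–(23,1): crosses AB
  edge (23,1)–(24,14): clear
  edge (24,14)–(21,19): clear
  edge (21,19)–(14,8): crosses AB
  → BLOCKED
Obstacle 2 [(0,4) (8,3) (11,17) (4,24)]:
  edge (0,4)–(8,3): clear
  edge (8,3)–(11,17): clear
  edge (11,17)–(4,24): clear
  edge (4,24)–(0,4): clear
  midpoint (15,23/2) outside
  → clear

BLOCKED by obstacle 1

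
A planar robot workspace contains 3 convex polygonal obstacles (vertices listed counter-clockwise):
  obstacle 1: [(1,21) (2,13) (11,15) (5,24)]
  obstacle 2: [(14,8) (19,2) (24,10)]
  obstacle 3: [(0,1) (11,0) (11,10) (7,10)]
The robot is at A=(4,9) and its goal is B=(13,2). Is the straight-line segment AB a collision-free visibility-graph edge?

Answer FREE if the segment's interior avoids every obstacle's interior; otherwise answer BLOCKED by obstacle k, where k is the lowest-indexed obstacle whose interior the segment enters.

Obstacle 1 [(1,21) (2,13) (11,15) (5,24)]:
  edge (1,21)–(2,13): clear
  edge (2,13)–(11,15): clear
  edge (11,15)–(5,24): clear
  edge (5,24)–(1,21): clear
  midpoint (17/2,11/2) outside
  → clear
Obstacle 2 [(14,8) (19,2) (24,10)]:
  edge (14,8)–(19,2): clear
  edge (19,2)–(24,10): clear
  edge (24,10)–(14,8): clear
  midpoint (17/2,11/2) outside
  → clear
Obstacle 3 [(0,1) (11,0) (11,10) (7,10)]:
  edge (0,1)–(11,0): clear
  edge (11,0)–(11,10): crosses AB
  edge (11,10)–(7,10): clear
  edge (7,10)–(0,1): crosses AB
  → BLOCKED

BLOCKED by obstacle 3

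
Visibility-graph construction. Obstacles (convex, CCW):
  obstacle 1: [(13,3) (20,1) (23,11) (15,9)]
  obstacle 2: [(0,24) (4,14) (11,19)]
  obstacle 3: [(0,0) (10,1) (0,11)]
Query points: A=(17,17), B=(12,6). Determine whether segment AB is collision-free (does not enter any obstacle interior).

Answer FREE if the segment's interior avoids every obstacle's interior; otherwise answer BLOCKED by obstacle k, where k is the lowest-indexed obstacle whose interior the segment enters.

FREE

Obstacle 1 [(13,3) (20,1) (23,11) (15,9)]:
  edge (13,3)–(20,1): clear
  edge (20,1)–(23,11): clear
  edge (23,11)–(15,9): clear
  edge (15,9)–(13,3): clear
  midpoint (29/2,23/2) outside
  → clear
Obstacle 2 [(0,24) (4,14) (11,19)]:
  edge (0,24)–(4,14): clear
  edge (4,14)–(11,19): clear
  edge (11,19)–(0,24): clear
  midpoint (29/2,23/2) outside
  → clear
Obstacle 3 [(0,0) (10,1) (0,11)]:
  edge (0,0)–(10,1): clear
  edge (10,1)–(0,11): clear
  edge (0,11)–(0,0): clear
  midpoint (29/2,23/2) outside
  → clear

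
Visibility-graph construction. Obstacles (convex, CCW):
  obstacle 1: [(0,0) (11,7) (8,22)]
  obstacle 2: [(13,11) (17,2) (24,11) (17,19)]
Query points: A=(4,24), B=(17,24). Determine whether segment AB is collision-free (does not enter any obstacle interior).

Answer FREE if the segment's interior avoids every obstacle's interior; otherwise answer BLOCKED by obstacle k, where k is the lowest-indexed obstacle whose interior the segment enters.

Obstacle 1 [(0,0) (11,7) (8,22)]:
  edge (0,0)–(11,7): clear
  edge (11,7)–(8,22): clear
  edge (8,22)–(0,0): clear
  midpoint (21/2,24) outside
  → clear
Obstacle 2 [(13,11) (17,2) (24,11) (17,19)]:
  edge (13,11)–(17,2): clear
  edge (17,2)–(24,11): clear
  edge (24,11)–(17,19): clear
  edge (17,19)–(13,11): clear
  midpoint (21/2,24) outside
  → clear

FREE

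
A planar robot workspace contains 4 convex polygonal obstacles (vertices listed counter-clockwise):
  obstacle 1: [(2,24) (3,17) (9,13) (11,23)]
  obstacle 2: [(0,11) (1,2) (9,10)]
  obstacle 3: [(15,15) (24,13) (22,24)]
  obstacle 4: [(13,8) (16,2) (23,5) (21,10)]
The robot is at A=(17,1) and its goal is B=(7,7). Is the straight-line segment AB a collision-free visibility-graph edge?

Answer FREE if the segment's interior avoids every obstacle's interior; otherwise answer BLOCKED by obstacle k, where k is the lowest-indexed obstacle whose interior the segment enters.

FREE

Obstacle 1 [(2,24) (3,17) (9,13) (11,23)]:
  edge (2,24)–(3,17): clear
  edge (3,17)–(9,13): clear
  edge (9,13)–(11,23): clear
  edge (11,23)–(2,24): clear
  midpoint (12,4) outside
  → clear
Obstacle 2 [(0,11) (1,2) (9,10)]:
  edge (0,11)–(1,2): clear
  edge (1,2)–(9,10): clear
  edge (9,10)–(0,11): clear
  midpoint (12,4) outside
  → clear
Obstacle 3 [(15,15) (24,13) (22,24)]:
  edge (15,15)–(24,13): clear
  edge (24,13)–(22,24): clear
  edge (22,24)–(15,15): clear
  midpoint (12,4) outside
  → clear
Obstacle 4 [(13,8) (16,2) (23,5) (21,10)]:
  edge (13,8)–(16,2): clear
  edge (16,2)–(23,5): clear
  edge (23,5)–(21,10): clear
  edge (21,10)–(13,8): clear
  midpoint (12,4) outside
  → clear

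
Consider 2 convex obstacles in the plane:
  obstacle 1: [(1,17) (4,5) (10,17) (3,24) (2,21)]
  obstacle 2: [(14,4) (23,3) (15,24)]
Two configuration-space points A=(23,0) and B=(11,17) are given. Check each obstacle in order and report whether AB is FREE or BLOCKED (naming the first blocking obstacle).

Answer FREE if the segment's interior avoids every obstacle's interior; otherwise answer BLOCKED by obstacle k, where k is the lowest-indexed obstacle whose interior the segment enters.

BLOCKED by obstacle 2

Obstacle 1 [(1,17) (4,5) (10,17) (3,24) (2,21)]:
  edge (1,17)–(4,5): clear
  edge (4,5)–(10,17): clear
  edge (10,17)–(3,24): clear
  edge (3,24)–(2,21): clear
  edge (2,21)–(1,17): clear
  midpoint (17,17/2) outside
  → clear
Obstacle 2 [(14,4) (23,3) (15,24)]:
  edge (14,4)–(23,3): crosses AB
  edge (23,3)–(15,24): clear
  edge (15,24)–(14,4): crosses AB
  → BLOCKED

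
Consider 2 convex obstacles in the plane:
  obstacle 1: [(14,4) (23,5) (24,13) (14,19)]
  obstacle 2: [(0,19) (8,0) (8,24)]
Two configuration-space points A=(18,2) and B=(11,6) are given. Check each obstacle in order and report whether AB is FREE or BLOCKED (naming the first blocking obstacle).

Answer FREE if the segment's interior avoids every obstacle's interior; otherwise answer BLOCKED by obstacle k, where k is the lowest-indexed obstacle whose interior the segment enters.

BLOCKED by obstacle 1

Obstacle 1 [(14,4) (23,5) (24,13) (14,19)]:
  edge (14,4)–(23,5): crosses AB
  edge (23,5)–(24,13): clear
  edge (24,13)–(14,19): clear
  edge (14,19)–(14,4): crosses AB
  → BLOCKED
Obstacle 2 [(0,19) (8,0) (8,24)]:
  edge (0,19)–(8,0): clear
  edge (8,0)–(8,24): clear
  edge (8,24)–(0,19): clear
  midpoint (29/2,4) outside
  → clear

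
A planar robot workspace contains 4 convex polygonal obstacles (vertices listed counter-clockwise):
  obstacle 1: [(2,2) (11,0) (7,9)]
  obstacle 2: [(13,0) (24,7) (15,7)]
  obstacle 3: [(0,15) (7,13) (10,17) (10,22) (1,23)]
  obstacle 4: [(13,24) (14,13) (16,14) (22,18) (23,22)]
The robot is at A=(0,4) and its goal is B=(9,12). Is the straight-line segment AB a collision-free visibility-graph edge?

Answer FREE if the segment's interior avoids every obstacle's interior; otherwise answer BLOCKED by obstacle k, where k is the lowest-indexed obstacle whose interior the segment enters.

FREE

Obstacle 1 [(2,2) (11,0) (7,9)]:
  edge (2,2)–(11,0): clear
  edge (11,0)–(7,9): clear
  edge (7,9)–(2,2): clear
  midpoint (9/2,8) outside
  → clear
Obstacle 2 [(13,0) (24,7) (15,7)]:
  edge (13,0)–(24,7): clear
  edge (24,7)–(15,7): clear
  edge (15,7)–(13,0): clear
  midpoint (9/2,8) outside
  → clear
Obstacle 3 [(0,15) (7,13) (10,17) (10,22) (1,23)]:
  edge (0,15)–(7,13): clear
  edge (7,13)–(10,17): clear
  edge (10,17)–(10,22): clear
  edge (10,22)–(1,23): clear
  edge (1,23)–(0,15): clear
  midpoint (9/2,8) outside
  → clear
Obstacle 4 [(13,24) (14,13) (16,14) (22,18) (23,22)]:
  edge (13,24)–(14,13): clear
  edge (14,13)–(16,14): clear
  edge (16,14)–(22,18): clear
  edge (22,18)–(23,22): clear
  edge (23,22)–(13,24): clear
  midpoint (9/2,8) outside
  → clear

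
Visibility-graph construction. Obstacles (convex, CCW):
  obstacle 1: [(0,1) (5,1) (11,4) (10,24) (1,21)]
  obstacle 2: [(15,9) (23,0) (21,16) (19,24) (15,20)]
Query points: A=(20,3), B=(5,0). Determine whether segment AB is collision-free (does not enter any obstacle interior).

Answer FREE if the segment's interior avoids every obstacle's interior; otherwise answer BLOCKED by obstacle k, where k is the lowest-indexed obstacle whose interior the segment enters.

FREE

Obstacle 1 [(0,1) (5,1) (11,4) (10,24) (1,21)]:
  edge (0,1)–(5,1): clear
  edge (5,1)–(11,4): clear
  edge (11,4)–(10,24): clear
  edge (10,24)–(1,21): clear
  edge (1,21)–(0,1): clear
  midpoint (25/2,3/2) outside
  → clear
Obstacle 2 [(15,9) (23,0) (21,16) (19,24) (15,20)]:
  edge (15,9)–(23,0): clear
  edge (23,0)–(21,16): clear
  edge (21,16)–(19,24): clear
  edge (19,24)–(15,20): clear
  edge (15,20)–(15,9): clear
  midpoint (25/2,3/2) outside
  → clear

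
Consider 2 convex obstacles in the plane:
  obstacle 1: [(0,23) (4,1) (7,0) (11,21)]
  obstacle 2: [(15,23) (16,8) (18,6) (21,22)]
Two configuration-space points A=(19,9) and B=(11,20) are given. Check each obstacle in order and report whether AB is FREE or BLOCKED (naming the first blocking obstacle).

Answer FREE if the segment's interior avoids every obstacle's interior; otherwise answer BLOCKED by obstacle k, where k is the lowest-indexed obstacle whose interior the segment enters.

Obstacle 1 [(0,23) (4,1) (7,0) (11,21)]:
  edge (0,23)–(4,1): clear
  edge (4,1)–(7,0): clear
  edge (7,0)–(11,21): clear
  edge (11,21)–(0,23): clear
  midpoint (15,29/2) outside
  → clear
Obstacle 2 [(15,23) (16,8) (18,6) (21,22)]:
  edge (15,23)–(16,8): crosses AB
  edge (16,8)–(18,6): clear
  edge (18,6)–(21,22): crosses AB
  edge (21,22)–(15,23): clear
  → BLOCKED

BLOCKED by obstacle 2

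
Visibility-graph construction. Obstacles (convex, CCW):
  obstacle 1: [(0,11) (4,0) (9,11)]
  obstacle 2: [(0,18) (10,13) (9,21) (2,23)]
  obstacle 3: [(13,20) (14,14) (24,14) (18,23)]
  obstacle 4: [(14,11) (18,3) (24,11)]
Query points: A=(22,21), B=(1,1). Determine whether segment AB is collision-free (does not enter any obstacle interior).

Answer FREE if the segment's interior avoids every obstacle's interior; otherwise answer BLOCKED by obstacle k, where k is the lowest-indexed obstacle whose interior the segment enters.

BLOCKED by obstacle 1

Obstacle 1 [(0,11) (4,0) (9,11)]:
  edge (0,11)–(4,0): crosses AB
  edge (4,0)–(9,11): crosses AB
  edge (9,11)–(0,11): clear
  → BLOCKED
Obstacle 2 [(0,18) (10,13) (9,21) (2,23)]:
  edge (0,18)–(10,13): clear
  edge (10,13)–(9,21): clear
  edge (9,21)–(2,23): clear
  edge (2,23)–(0,18): clear
  midpoint (23/2,11) outside
  → clear
Obstacle 3 [(13,20) (14,14) (24,14) (18,23)]:
  edge (13,20)–(14,14): clear
  edge (14,14)–(24,14): crosses AB
  edge (24,14)–(18,23): crosses AB
  edge (18,23)–(13,20): clear
  → BLOCKED
Obstacle 4 [(14,11) (18,3) (24,11)]:
  edge (14,11)–(18,3): clear
  edge (18,3)–(24,11): clear
  edge (24,11)–(14,11): clear
  midpoint (23/2,11) outside
  → clear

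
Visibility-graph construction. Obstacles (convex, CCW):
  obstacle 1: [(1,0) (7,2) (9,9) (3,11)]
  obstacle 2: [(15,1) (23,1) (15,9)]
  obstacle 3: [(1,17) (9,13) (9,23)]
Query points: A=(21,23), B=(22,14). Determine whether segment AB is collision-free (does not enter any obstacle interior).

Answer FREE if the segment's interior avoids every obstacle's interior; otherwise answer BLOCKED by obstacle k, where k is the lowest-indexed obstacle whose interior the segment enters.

FREE

Obstacle 1 [(1,0) (7,2) (9,9) (3,11)]:
  edge (1,0)–(7,2): clear
  edge (7,2)–(9,9): clear
  edge (9,9)–(3,11): clear
  edge (3,11)–(1,0): clear
  midpoint (43/2,37/2) outside
  → clear
Obstacle 2 [(15,1) (23,1) (15,9)]:
  edge (15,1)–(23,1): clear
  edge (23,1)–(15,9): clear
  edge (15,9)–(15,1): clear
  midpoint (43/2,37/2) outside
  → clear
Obstacle 3 [(1,17) (9,13) (9,23)]:
  edge (1,17)–(9,13): clear
  edge (9,13)–(9,23): clear
  edge (9,23)–(1,17): clear
  midpoint (43/2,37/2) outside
  → clear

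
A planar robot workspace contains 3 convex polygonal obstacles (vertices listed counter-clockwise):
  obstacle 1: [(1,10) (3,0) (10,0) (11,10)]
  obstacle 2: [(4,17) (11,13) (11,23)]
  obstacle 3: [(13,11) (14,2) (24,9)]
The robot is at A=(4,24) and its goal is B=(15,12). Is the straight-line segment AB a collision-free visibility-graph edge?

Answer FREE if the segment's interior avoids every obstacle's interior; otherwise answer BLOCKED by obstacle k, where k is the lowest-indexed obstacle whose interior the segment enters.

Obstacle 1 [(1,10) (3,0) (10,0) (11,10)]:
  edge (1,10)–(3,0): clear
  edge (3,0)–(10,0): clear
  edge (10,0)–(11,10): clear
  edge (11,10)–(1,10): clear
  midpoint (19/2,18) outside
  → clear
Obstacle 2 [(4,17) (11,13) (11,23)]:
  edge (4,17)–(11,13): clear
  edge (11,13)–(11,23): crosses AB
  edge (11,23)–(4,17): crosses AB
  → BLOCKED
Obstacle 3 [(13,11) (14,2) (24,9)]:
  edge (13,11)–(14,2): clear
  edge (14,2)–(24,9): clear
  edge (24,9)–(13,11): clear
  midpoint (19/2,18) outside
  → clear

BLOCKED by obstacle 2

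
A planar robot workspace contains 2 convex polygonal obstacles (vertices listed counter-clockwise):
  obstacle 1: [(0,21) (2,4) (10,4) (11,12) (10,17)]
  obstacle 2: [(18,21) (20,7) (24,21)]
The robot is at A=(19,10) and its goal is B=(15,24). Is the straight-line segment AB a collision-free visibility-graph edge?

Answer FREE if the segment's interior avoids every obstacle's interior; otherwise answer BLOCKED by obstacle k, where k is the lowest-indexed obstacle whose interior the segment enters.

Obstacle 1 [(0,21) (2,4) (10,4) (11,12) (10,17)]:
  edge (0,21)–(2,4): clear
  edge (2,4)–(10,4): clear
  edge (10,4)–(11,12): clear
  edge (11,12)–(10,17): clear
  edge (10,17)–(0,21): clear
  midpoint (17,17) outside
  → clear
Obstacle 2 [(18,21) (20,7) (24,21)]:
  edge (18,21)–(20,7): clear
  edge (20,7)–(24,21): clear
  edge (24,21)–(18,21): clear
  midpoint (17,17) outside
  → clear

FREE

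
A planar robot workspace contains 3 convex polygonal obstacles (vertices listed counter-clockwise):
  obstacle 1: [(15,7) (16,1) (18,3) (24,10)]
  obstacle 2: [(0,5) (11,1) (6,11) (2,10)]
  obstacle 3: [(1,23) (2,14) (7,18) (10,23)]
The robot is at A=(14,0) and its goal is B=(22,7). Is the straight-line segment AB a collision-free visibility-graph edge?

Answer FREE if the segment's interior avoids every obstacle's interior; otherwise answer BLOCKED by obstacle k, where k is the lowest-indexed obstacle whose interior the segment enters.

Obstacle 1 [(15,7) (16,1) (18,3) (24,10)]:
  edge (15,7)–(16,1): crosses AB
  edge (16,1)–(18,3): clear
  edge (18,3)–(24,10): crosses AB
  edge (24,10)–(15,7): clear
  → BLOCKED
Obstacle 2 [(0,5) (11,1) (6,11) (2,10)]:
  edge (0,5)–(11,1): clear
  edge (11,1)–(6,11): clear
  edge (6,11)–(2,10): clear
  edge (2,10)–(0,5): clear
  midpoint (18,7/2) outside
  → clear
Obstacle 3 [(1,23) (2,14) (7,18) (10,23)]:
  edge (1,23)–(2,14): clear
  edge (2,14)–(7,18): clear
  edge (7,18)–(10,23): clear
  edge (10,23)–(1,23): clear
  midpoint (18,7/2) outside
  → clear

BLOCKED by obstacle 1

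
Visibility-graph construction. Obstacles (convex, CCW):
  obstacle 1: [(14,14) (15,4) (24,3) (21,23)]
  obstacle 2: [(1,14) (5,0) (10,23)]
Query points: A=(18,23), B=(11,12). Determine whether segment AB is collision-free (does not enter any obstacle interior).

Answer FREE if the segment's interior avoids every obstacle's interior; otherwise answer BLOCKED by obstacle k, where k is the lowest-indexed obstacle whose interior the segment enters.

FREE

Obstacle 1 [(14,14) (15,4) (24,3) (21,23)]:
  edge (14,14)–(15,4): clear
  edge (15,4)–(24,3): clear
  edge (24,3)–(21,23): clear
  edge (21,23)–(14,14): clear
  midpoint (29/2,35/2) outside
  → clear
Obstacle 2 [(1,14) (5,0) (10,23)]:
  edge (1,14)–(5,0): clear
  edge (5,0)–(10,23): clear
  edge (10,23)–(1,14): clear
  midpoint (29/2,35/2) outside
  → clear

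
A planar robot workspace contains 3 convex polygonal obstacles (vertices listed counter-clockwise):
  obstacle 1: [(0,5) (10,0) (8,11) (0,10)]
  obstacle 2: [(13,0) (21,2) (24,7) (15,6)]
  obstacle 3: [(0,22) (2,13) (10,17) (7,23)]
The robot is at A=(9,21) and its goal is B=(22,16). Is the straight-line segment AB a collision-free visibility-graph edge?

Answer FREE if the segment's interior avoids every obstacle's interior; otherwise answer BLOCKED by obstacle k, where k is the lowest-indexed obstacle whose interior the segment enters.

FREE

Obstacle 1 [(0,5) (10,0) (8,11) (0,10)]:
  edge (0,5)–(10,0): clear
  edge (10,0)–(8,11): clear
  edge (8,11)–(0,10): clear
  edge (0,10)–(0,5): clear
  midpoint (31/2,37/2) outside
  → clear
Obstacle 2 [(13,0) (21,2) (24,7) (15,6)]:
  edge (13,0)–(21,2): clear
  edge (21,2)–(24,7): clear
  edge (24,7)–(15,6): clear
  edge (15,6)–(13,0): clear
  midpoint (31/2,37/2) outside
  → clear
Obstacle 3 [(0,22) (2,13) (10,17) (7,23)]:
  edge (0,22)–(2,13): clear
  edge (2,13)–(10,17): clear
  edge (10,17)–(7,23): clear
  edge (7,23)–(0,22): clear
  midpoint (31/2,37/2) outside
  → clear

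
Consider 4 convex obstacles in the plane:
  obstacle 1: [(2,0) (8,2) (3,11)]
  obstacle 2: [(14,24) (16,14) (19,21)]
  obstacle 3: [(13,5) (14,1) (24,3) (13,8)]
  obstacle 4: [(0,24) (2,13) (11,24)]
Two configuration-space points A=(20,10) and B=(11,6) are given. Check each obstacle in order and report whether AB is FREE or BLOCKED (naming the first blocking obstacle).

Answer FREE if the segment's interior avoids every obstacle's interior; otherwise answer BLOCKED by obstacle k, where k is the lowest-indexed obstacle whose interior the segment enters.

Obstacle 1 [(2,0) (8,2) (3,11)]:
  edge (2,0)–(8,2): clear
  edge (8,2)–(3,11): clear
  edge (3,11)–(2,0): clear
  midpoint (31/2,8) outside
  → clear
Obstacle 2 [(14,24) (16,14) (19,21)]:
  edge (14,24)–(16,14): clear
  edge (16,14)–(19,21): clear
  edge (19,21)–(14,24): clear
  midpoint (31/2,8) outside
  → clear
Obstacle 3 [(13,5) (14,1) (24,3) (13,8)]:
  edge (13,5)–(14,1): clear
  edge (14,1)–(24,3): clear
  edge (24,3)–(13,8): crosses AB
  edge (13,8)–(13,5): crosses AB
  → BLOCKED
Obstacle 4 [(0,24) (2,13) (11,24)]:
  edge (0,24)–(2,13): clear
  edge (2,13)–(11,24): clear
  edge (11,24)–(0,24): clear
  midpoint (31/2,8) outside
  → clear

BLOCKED by obstacle 3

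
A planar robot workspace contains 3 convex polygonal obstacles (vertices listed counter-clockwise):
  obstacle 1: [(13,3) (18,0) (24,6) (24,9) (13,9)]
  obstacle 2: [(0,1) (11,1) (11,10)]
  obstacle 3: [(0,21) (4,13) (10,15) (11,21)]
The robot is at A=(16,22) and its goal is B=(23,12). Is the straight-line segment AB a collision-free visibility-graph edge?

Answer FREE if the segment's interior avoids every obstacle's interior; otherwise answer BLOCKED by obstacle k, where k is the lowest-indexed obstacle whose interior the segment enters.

FREE

Obstacle 1 [(13,3) (18,0) (24,6) (24,9) (13,9)]:
  edge (13,3)–(18,0): clear
  edge (18,0)–(24,6): clear
  edge (24,6)–(24,9): clear
  edge (24,9)–(13,9): clear
  edge (13,9)–(13,3): clear
  midpoint (39/2,17) outside
  → clear
Obstacle 2 [(0,1) (11,1) (11,10)]:
  edge (0,1)–(11,1): clear
  edge (11,1)–(11,10): clear
  edge (11,10)–(0,1): clear
  midpoint (39/2,17) outside
  → clear
Obstacle 3 [(0,21) (4,13) (10,15) (11,21)]:
  edge (0,21)–(4,13): clear
  edge (4,13)–(10,15): clear
  edge (10,15)–(11,21): clear
  edge (11,21)–(0,21): clear
  midpoint (39/2,17) outside
  → clear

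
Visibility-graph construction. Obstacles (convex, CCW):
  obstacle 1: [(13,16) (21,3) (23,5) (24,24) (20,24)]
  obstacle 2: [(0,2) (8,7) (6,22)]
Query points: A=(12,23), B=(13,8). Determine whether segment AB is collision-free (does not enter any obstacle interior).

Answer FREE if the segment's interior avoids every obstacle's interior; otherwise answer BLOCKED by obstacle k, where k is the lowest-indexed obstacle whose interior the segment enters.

FREE

Obstacle 1 [(13,16) (21,3) (23,5) (24,24) (20,24)]:
  edge (13,16)–(21,3): clear
  edge (21,3)–(23,5): clear
  edge (23,5)–(24,24): clear
  edge (24,24)–(20,24): clear
  edge (20,24)–(13,16): clear
  midpoint (25/2,31/2) outside
  → clear
Obstacle 2 [(0,2) (8,7) (6,22)]:
  edge (0,2)–(8,7): clear
  edge (8,7)–(6,22): clear
  edge (6,22)–(0,2): clear
  midpoint (25/2,31/2) outside
  → clear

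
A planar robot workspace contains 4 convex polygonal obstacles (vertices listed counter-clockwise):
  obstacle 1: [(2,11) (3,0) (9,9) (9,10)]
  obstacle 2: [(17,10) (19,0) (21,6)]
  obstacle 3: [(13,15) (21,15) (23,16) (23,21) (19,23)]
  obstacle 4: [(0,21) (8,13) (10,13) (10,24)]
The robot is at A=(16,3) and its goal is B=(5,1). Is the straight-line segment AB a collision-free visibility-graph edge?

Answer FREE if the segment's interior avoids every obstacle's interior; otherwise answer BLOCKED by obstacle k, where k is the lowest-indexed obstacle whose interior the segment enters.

FREE

Obstacle 1 [(2,11) (3,0) (9,9) (9,10)]:
  edge (2,11)–(3,0): clear
  edge (3,0)–(9,9): clear
  edge (9,9)–(9,10): clear
  edge (9,10)–(2,11): clear
  midpoint (21/2,2) outside
  → clear
Obstacle 2 [(17,10) (19,0) (21,6)]:
  edge (17,10)–(19,0): clear
  edge (19,0)–(21,6): clear
  edge (21,6)–(17,10): clear
  midpoint (21/2,2) outside
  → clear
Obstacle 3 [(13,15) (21,15) (23,16) (23,21) (19,23)]:
  edge (13,15)–(21,15): clear
  edge (21,15)–(23,16): clear
  edge (23,16)–(23,21): clear
  edge (23,21)–(19,23): clear
  edge (19,23)–(13,15): clear
  midpoint (21/2,2) outside
  → clear
Obstacle 4 [(0,21) (8,13) (10,13) (10,24)]:
  edge (0,21)–(8,13): clear
  edge (8,13)–(10,13): clear
  edge (10,13)–(10,24): clear
  edge (10,24)–(0,21): clear
  midpoint (21/2,2) outside
  → clear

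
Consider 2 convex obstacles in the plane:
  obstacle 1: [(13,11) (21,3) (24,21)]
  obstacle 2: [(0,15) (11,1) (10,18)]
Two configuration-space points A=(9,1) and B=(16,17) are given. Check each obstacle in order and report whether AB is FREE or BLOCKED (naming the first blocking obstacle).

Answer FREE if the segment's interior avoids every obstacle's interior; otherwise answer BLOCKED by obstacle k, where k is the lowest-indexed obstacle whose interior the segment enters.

BLOCKED by obstacle 1

Obstacle 1 [(13,11) (21,3) (24,21)]:
  edge (13,11)–(21,3): crosses AB
  edge (21,3)–(24,21): clear
  edge (24,21)–(13,11): crosses AB
  → BLOCKED
Obstacle 2 [(0,15) (11,1) (10,18)]:
  edge (0,15)–(11,1): crosses AB
  edge (11,1)–(10,18): crosses AB
  edge (10,18)–(0,15): clear
  → BLOCKED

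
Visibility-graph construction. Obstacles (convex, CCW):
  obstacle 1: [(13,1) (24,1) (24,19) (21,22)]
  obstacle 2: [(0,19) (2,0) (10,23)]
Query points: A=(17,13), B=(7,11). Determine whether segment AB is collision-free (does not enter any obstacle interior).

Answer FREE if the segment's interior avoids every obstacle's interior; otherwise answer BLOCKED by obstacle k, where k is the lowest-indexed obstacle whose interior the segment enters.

FREE

Obstacle 1 [(13,1) (24,1) (24,19) (21,22)]:
  edge (13,1)–(24,1): clear
  edge (24,1)–(24,19): clear
  edge (24,19)–(21,22): clear
  edge (21,22)–(13,1): clear
  midpoint (12,12) outside
  → clear
Obstacle 2 [(0,19) (2,0) (10,23)]:
  edge (0,19)–(2,0): clear
  edge (2,0)–(10,23): clear
  edge (10,23)–(0,19): clear
  midpoint (12,12) outside
  → clear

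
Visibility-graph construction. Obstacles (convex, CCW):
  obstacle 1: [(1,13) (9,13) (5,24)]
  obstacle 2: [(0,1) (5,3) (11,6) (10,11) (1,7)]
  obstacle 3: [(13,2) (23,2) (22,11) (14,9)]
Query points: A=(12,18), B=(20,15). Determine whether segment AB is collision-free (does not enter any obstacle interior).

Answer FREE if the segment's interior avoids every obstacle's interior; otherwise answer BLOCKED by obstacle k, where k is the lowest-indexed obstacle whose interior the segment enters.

FREE

Obstacle 1 [(1,13) (9,13) (5,24)]:
  edge (1,13)–(9,13): clear
  edge (9,13)–(5,24): clear
  edge (5,24)–(1,13): clear
  midpoint (16,33/2) outside
  → clear
Obstacle 2 [(0,1) (5,3) (11,6) (10,11) (1,7)]:
  edge (0,1)–(5,3): clear
  edge (5,3)–(11,6): clear
  edge (11,6)–(10,11): clear
  edge (10,11)–(1,7): clear
  edge (1,7)–(0,1): clear
  midpoint (16,33/2) outside
  → clear
Obstacle 3 [(13,2) (23,2) (22,11) (14,9)]:
  edge (13,2)–(23,2): clear
  edge (23,2)–(22,11): clear
  edge (22,11)–(14,9): clear
  edge (14,9)–(13,2): clear
  midpoint (16,33/2) outside
  → clear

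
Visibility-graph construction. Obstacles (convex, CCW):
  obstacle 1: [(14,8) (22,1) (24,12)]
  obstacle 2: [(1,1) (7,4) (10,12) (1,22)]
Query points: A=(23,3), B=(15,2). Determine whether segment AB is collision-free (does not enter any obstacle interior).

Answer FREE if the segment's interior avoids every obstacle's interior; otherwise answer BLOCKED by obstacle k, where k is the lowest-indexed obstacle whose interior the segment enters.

BLOCKED by obstacle 1

Obstacle 1 [(14,8) (22,1) (24,12)]:
  edge (14,8)–(22,1): crosses AB
  edge (22,1)–(24,12): crosses AB
  edge (24,12)–(14,8): clear
  → BLOCKED
Obstacle 2 [(1,1) (7,4) (10,12) (1,22)]:
  edge (1,1)–(7,4): clear
  edge (7,4)–(10,12): clear
  edge (10,12)–(1,22): clear
  edge (1,22)–(1,1): clear
  midpoint (19,5/2) outside
  → clear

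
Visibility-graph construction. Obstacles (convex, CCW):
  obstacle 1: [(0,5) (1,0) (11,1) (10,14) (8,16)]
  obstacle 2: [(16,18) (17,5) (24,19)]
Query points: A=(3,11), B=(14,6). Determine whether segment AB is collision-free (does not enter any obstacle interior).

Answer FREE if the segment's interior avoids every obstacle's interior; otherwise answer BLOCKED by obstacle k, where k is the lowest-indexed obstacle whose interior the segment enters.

BLOCKED by obstacle 1

Obstacle 1 [(0,5) (1,0) (11,1) (10,14) (8,16)]:
  edge (0,5)–(1,0): clear
  edge (1,0)–(11,1): clear
  edge (11,1)–(10,14): crosses AB
  edge (10,14)–(8,16): clear
  edge (8,16)–(0,5): crosses AB
  → BLOCKED
Obstacle 2 [(16,18) (17,5) (24,19)]:
  edge (16,18)–(17,5): clear
  edge (17,5)–(24,19): clear
  edge (24,19)–(16,18): clear
  midpoint (17/2,17/2) outside
  → clear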